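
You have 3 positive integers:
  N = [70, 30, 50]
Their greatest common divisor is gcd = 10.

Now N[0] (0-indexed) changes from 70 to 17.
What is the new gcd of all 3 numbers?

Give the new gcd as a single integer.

Answer: 1

Derivation:
Numbers: [70, 30, 50], gcd = 10
Change: index 0, 70 -> 17
gcd of the OTHER numbers (without index 0): gcd([30, 50]) = 10
New gcd = gcd(g_others, new_val) = gcd(10, 17) = 1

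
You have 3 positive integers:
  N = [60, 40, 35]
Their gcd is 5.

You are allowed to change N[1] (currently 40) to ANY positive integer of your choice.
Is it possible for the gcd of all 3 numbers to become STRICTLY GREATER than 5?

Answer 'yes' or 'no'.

Current gcd = 5
gcd of all OTHER numbers (without N[1]=40): gcd([60, 35]) = 5
The new gcd after any change is gcd(5, new_value).
This can be at most 5.
Since 5 = old gcd 5, the gcd can only stay the same or decrease.

Answer: no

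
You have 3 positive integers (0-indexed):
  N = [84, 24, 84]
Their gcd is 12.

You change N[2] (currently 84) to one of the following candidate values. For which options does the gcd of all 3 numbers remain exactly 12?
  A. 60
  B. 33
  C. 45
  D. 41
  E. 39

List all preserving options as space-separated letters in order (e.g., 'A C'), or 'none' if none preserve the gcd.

Answer: A

Derivation:
Old gcd = 12; gcd of others (without N[2]) = 12
New gcd for candidate v: gcd(12, v). Preserves old gcd iff gcd(12, v) = 12.
  Option A: v=60, gcd(12,60)=12 -> preserves
  Option B: v=33, gcd(12,33)=3 -> changes
  Option C: v=45, gcd(12,45)=3 -> changes
  Option D: v=41, gcd(12,41)=1 -> changes
  Option E: v=39, gcd(12,39)=3 -> changes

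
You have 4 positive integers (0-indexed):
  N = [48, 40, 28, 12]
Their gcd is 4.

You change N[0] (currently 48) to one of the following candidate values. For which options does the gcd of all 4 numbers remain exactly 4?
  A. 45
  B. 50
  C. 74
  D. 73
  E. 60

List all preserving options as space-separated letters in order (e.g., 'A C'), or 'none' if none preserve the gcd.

Answer: E

Derivation:
Old gcd = 4; gcd of others (without N[0]) = 4
New gcd for candidate v: gcd(4, v). Preserves old gcd iff gcd(4, v) = 4.
  Option A: v=45, gcd(4,45)=1 -> changes
  Option B: v=50, gcd(4,50)=2 -> changes
  Option C: v=74, gcd(4,74)=2 -> changes
  Option D: v=73, gcd(4,73)=1 -> changes
  Option E: v=60, gcd(4,60)=4 -> preserves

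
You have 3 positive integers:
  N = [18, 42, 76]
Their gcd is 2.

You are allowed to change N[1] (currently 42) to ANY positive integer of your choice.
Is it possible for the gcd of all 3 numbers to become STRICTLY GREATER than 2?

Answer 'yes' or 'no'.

Answer: no

Derivation:
Current gcd = 2
gcd of all OTHER numbers (without N[1]=42): gcd([18, 76]) = 2
The new gcd after any change is gcd(2, new_value).
This can be at most 2.
Since 2 = old gcd 2, the gcd can only stay the same or decrease.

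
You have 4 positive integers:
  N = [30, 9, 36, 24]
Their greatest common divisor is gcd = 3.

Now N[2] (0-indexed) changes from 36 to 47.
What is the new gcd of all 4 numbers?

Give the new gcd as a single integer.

Numbers: [30, 9, 36, 24], gcd = 3
Change: index 2, 36 -> 47
gcd of the OTHER numbers (without index 2): gcd([30, 9, 24]) = 3
New gcd = gcd(g_others, new_val) = gcd(3, 47) = 1

Answer: 1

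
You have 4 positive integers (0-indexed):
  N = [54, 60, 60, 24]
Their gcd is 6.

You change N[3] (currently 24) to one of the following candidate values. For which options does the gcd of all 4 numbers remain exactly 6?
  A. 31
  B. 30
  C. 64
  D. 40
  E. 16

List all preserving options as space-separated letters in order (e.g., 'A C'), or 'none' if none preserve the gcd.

Old gcd = 6; gcd of others (without N[3]) = 6
New gcd for candidate v: gcd(6, v). Preserves old gcd iff gcd(6, v) = 6.
  Option A: v=31, gcd(6,31)=1 -> changes
  Option B: v=30, gcd(6,30)=6 -> preserves
  Option C: v=64, gcd(6,64)=2 -> changes
  Option D: v=40, gcd(6,40)=2 -> changes
  Option E: v=16, gcd(6,16)=2 -> changes

Answer: B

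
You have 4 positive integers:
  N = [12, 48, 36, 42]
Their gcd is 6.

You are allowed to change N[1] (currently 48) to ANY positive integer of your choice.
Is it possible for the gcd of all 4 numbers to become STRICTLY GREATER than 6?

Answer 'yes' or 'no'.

Current gcd = 6
gcd of all OTHER numbers (without N[1]=48): gcd([12, 36, 42]) = 6
The new gcd after any change is gcd(6, new_value).
This can be at most 6.
Since 6 = old gcd 6, the gcd can only stay the same or decrease.

Answer: no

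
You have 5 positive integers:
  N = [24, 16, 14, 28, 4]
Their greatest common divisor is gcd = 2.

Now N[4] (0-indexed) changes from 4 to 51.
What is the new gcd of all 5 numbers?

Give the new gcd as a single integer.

Answer: 1

Derivation:
Numbers: [24, 16, 14, 28, 4], gcd = 2
Change: index 4, 4 -> 51
gcd of the OTHER numbers (without index 4): gcd([24, 16, 14, 28]) = 2
New gcd = gcd(g_others, new_val) = gcd(2, 51) = 1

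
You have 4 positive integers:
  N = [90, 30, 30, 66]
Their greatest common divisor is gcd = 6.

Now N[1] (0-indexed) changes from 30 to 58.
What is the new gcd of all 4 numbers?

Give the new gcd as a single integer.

Answer: 2

Derivation:
Numbers: [90, 30, 30, 66], gcd = 6
Change: index 1, 30 -> 58
gcd of the OTHER numbers (without index 1): gcd([90, 30, 66]) = 6
New gcd = gcd(g_others, new_val) = gcd(6, 58) = 2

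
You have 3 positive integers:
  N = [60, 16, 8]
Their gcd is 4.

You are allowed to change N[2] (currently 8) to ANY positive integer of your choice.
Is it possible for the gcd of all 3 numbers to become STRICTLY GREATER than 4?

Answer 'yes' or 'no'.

Answer: no

Derivation:
Current gcd = 4
gcd of all OTHER numbers (without N[2]=8): gcd([60, 16]) = 4
The new gcd after any change is gcd(4, new_value).
This can be at most 4.
Since 4 = old gcd 4, the gcd can only stay the same or decrease.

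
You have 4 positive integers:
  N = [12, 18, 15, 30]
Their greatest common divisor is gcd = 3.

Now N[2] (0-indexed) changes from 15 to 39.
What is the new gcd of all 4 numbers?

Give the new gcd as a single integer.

Numbers: [12, 18, 15, 30], gcd = 3
Change: index 2, 15 -> 39
gcd of the OTHER numbers (without index 2): gcd([12, 18, 30]) = 6
New gcd = gcd(g_others, new_val) = gcd(6, 39) = 3

Answer: 3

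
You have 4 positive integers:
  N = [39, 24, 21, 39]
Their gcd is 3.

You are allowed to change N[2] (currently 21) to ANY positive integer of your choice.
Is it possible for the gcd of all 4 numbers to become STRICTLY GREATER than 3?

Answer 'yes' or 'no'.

Answer: no

Derivation:
Current gcd = 3
gcd of all OTHER numbers (without N[2]=21): gcd([39, 24, 39]) = 3
The new gcd after any change is gcd(3, new_value).
This can be at most 3.
Since 3 = old gcd 3, the gcd can only stay the same or decrease.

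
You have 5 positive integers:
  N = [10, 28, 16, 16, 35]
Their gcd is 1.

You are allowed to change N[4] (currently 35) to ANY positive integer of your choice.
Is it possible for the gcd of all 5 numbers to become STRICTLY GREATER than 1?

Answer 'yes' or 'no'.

Answer: yes

Derivation:
Current gcd = 1
gcd of all OTHER numbers (without N[4]=35): gcd([10, 28, 16, 16]) = 2
The new gcd after any change is gcd(2, new_value).
This can be at most 2.
Since 2 > old gcd 1, the gcd CAN increase (e.g., set N[4] = 2).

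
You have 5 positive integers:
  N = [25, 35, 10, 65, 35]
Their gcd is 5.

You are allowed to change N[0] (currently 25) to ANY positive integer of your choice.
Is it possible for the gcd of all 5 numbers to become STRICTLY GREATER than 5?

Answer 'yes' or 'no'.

Current gcd = 5
gcd of all OTHER numbers (without N[0]=25): gcd([35, 10, 65, 35]) = 5
The new gcd after any change is gcd(5, new_value).
This can be at most 5.
Since 5 = old gcd 5, the gcd can only stay the same or decrease.

Answer: no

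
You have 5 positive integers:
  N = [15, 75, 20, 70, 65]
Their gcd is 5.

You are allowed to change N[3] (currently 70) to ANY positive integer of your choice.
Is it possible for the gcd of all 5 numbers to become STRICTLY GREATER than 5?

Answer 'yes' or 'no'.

Current gcd = 5
gcd of all OTHER numbers (without N[3]=70): gcd([15, 75, 20, 65]) = 5
The new gcd after any change is gcd(5, new_value).
This can be at most 5.
Since 5 = old gcd 5, the gcd can only stay the same or decrease.

Answer: no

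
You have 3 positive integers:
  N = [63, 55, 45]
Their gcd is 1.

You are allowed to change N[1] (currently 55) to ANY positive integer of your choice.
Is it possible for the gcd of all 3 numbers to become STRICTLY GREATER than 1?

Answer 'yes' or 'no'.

Current gcd = 1
gcd of all OTHER numbers (without N[1]=55): gcd([63, 45]) = 9
The new gcd after any change is gcd(9, new_value).
This can be at most 9.
Since 9 > old gcd 1, the gcd CAN increase (e.g., set N[1] = 9).

Answer: yes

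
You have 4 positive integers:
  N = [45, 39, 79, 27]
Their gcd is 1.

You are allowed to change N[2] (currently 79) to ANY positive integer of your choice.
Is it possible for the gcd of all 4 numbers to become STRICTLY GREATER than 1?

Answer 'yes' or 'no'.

Current gcd = 1
gcd of all OTHER numbers (without N[2]=79): gcd([45, 39, 27]) = 3
The new gcd after any change is gcd(3, new_value).
This can be at most 3.
Since 3 > old gcd 1, the gcd CAN increase (e.g., set N[2] = 3).

Answer: yes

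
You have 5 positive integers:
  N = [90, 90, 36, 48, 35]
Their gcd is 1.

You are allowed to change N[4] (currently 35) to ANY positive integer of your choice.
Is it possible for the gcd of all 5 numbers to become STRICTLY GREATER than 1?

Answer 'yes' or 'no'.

Answer: yes

Derivation:
Current gcd = 1
gcd of all OTHER numbers (without N[4]=35): gcd([90, 90, 36, 48]) = 6
The new gcd after any change is gcd(6, new_value).
This can be at most 6.
Since 6 > old gcd 1, the gcd CAN increase (e.g., set N[4] = 6).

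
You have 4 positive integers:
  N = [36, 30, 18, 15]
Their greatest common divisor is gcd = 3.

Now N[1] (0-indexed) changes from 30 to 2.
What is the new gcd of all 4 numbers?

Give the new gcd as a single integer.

Answer: 1

Derivation:
Numbers: [36, 30, 18, 15], gcd = 3
Change: index 1, 30 -> 2
gcd of the OTHER numbers (without index 1): gcd([36, 18, 15]) = 3
New gcd = gcd(g_others, new_val) = gcd(3, 2) = 1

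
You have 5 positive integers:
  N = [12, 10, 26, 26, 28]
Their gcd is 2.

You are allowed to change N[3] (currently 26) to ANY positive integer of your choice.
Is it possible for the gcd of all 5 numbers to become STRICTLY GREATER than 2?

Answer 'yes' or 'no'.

Current gcd = 2
gcd of all OTHER numbers (without N[3]=26): gcd([12, 10, 26, 28]) = 2
The new gcd after any change is gcd(2, new_value).
This can be at most 2.
Since 2 = old gcd 2, the gcd can only stay the same or decrease.

Answer: no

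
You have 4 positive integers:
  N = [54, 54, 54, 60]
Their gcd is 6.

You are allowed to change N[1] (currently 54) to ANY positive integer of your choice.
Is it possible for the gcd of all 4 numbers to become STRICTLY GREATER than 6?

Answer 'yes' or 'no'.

Current gcd = 6
gcd of all OTHER numbers (without N[1]=54): gcd([54, 54, 60]) = 6
The new gcd after any change is gcd(6, new_value).
This can be at most 6.
Since 6 = old gcd 6, the gcd can only stay the same or decrease.

Answer: no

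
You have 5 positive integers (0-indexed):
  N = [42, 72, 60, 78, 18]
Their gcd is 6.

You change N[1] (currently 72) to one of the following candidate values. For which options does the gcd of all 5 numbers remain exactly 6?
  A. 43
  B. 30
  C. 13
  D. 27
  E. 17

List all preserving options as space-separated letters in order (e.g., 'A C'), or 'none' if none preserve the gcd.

Old gcd = 6; gcd of others (without N[1]) = 6
New gcd for candidate v: gcd(6, v). Preserves old gcd iff gcd(6, v) = 6.
  Option A: v=43, gcd(6,43)=1 -> changes
  Option B: v=30, gcd(6,30)=6 -> preserves
  Option C: v=13, gcd(6,13)=1 -> changes
  Option D: v=27, gcd(6,27)=3 -> changes
  Option E: v=17, gcd(6,17)=1 -> changes

Answer: B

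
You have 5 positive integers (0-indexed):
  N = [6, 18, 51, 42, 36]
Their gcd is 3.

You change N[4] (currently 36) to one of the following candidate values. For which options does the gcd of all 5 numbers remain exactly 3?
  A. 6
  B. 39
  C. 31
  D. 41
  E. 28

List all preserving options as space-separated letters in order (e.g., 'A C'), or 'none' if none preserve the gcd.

Answer: A B

Derivation:
Old gcd = 3; gcd of others (without N[4]) = 3
New gcd for candidate v: gcd(3, v). Preserves old gcd iff gcd(3, v) = 3.
  Option A: v=6, gcd(3,6)=3 -> preserves
  Option B: v=39, gcd(3,39)=3 -> preserves
  Option C: v=31, gcd(3,31)=1 -> changes
  Option D: v=41, gcd(3,41)=1 -> changes
  Option E: v=28, gcd(3,28)=1 -> changes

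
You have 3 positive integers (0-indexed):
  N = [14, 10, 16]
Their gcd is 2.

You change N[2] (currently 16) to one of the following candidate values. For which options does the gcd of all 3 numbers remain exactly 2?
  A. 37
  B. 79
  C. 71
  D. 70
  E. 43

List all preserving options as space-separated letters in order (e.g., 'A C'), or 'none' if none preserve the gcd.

Old gcd = 2; gcd of others (without N[2]) = 2
New gcd for candidate v: gcd(2, v). Preserves old gcd iff gcd(2, v) = 2.
  Option A: v=37, gcd(2,37)=1 -> changes
  Option B: v=79, gcd(2,79)=1 -> changes
  Option C: v=71, gcd(2,71)=1 -> changes
  Option D: v=70, gcd(2,70)=2 -> preserves
  Option E: v=43, gcd(2,43)=1 -> changes

Answer: D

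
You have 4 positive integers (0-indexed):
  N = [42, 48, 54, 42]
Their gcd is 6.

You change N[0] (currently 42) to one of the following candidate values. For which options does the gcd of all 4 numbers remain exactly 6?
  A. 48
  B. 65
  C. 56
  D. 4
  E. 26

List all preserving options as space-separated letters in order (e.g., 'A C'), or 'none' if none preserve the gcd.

Old gcd = 6; gcd of others (without N[0]) = 6
New gcd for candidate v: gcd(6, v). Preserves old gcd iff gcd(6, v) = 6.
  Option A: v=48, gcd(6,48)=6 -> preserves
  Option B: v=65, gcd(6,65)=1 -> changes
  Option C: v=56, gcd(6,56)=2 -> changes
  Option D: v=4, gcd(6,4)=2 -> changes
  Option E: v=26, gcd(6,26)=2 -> changes

Answer: A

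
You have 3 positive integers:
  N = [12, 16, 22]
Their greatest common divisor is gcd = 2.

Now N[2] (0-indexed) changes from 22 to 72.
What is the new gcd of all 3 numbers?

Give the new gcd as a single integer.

Numbers: [12, 16, 22], gcd = 2
Change: index 2, 22 -> 72
gcd of the OTHER numbers (without index 2): gcd([12, 16]) = 4
New gcd = gcd(g_others, new_val) = gcd(4, 72) = 4

Answer: 4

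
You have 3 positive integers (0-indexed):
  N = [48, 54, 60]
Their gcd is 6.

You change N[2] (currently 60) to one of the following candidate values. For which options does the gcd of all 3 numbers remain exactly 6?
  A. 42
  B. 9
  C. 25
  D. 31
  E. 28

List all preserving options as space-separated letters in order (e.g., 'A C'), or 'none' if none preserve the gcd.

Answer: A

Derivation:
Old gcd = 6; gcd of others (without N[2]) = 6
New gcd for candidate v: gcd(6, v). Preserves old gcd iff gcd(6, v) = 6.
  Option A: v=42, gcd(6,42)=6 -> preserves
  Option B: v=9, gcd(6,9)=3 -> changes
  Option C: v=25, gcd(6,25)=1 -> changes
  Option D: v=31, gcd(6,31)=1 -> changes
  Option E: v=28, gcd(6,28)=2 -> changes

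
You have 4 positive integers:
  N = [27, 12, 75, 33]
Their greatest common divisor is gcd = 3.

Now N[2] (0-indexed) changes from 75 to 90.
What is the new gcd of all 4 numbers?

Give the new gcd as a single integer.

Answer: 3

Derivation:
Numbers: [27, 12, 75, 33], gcd = 3
Change: index 2, 75 -> 90
gcd of the OTHER numbers (without index 2): gcd([27, 12, 33]) = 3
New gcd = gcd(g_others, new_val) = gcd(3, 90) = 3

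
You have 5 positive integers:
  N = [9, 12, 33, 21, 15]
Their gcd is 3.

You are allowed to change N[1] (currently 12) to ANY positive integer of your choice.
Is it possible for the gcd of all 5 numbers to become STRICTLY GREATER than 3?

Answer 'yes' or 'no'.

Answer: no

Derivation:
Current gcd = 3
gcd of all OTHER numbers (without N[1]=12): gcd([9, 33, 21, 15]) = 3
The new gcd after any change is gcd(3, new_value).
This can be at most 3.
Since 3 = old gcd 3, the gcd can only stay the same or decrease.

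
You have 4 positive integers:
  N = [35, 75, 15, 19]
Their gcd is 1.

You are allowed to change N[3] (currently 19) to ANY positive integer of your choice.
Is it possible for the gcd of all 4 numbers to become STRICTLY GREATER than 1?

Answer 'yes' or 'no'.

Current gcd = 1
gcd of all OTHER numbers (without N[3]=19): gcd([35, 75, 15]) = 5
The new gcd after any change is gcd(5, new_value).
This can be at most 5.
Since 5 > old gcd 1, the gcd CAN increase (e.g., set N[3] = 5).

Answer: yes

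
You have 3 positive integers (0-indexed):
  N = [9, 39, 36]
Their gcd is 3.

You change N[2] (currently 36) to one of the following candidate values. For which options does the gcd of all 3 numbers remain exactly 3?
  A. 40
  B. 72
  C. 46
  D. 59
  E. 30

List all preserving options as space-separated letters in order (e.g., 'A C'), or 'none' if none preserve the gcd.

Answer: B E

Derivation:
Old gcd = 3; gcd of others (without N[2]) = 3
New gcd for candidate v: gcd(3, v). Preserves old gcd iff gcd(3, v) = 3.
  Option A: v=40, gcd(3,40)=1 -> changes
  Option B: v=72, gcd(3,72)=3 -> preserves
  Option C: v=46, gcd(3,46)=1 -> changes
  Option D: v=59, gcd(3,59)=1 -> changes
  Option E: v=30, gcd(3,30)=3 -> preserves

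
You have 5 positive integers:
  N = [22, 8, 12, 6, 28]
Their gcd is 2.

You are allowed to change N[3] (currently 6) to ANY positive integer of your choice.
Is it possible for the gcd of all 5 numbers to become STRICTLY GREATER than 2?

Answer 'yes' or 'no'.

Current gcd = 2
gcd of all OTHER numbers (without N[3]=6): gcd([22, 8, 12, 28]) = 2
The new gcd after any change is gcd(2, new_value).
This can be at most 2.
Since 2 = old gcd 2, the gcd can only stay the same or decrease.

Answer: no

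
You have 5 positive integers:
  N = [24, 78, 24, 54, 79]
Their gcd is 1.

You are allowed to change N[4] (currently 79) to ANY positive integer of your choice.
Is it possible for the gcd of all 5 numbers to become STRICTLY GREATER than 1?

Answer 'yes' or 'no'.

Current gcd = 1
gcd of all OTHER numbers (without N[4]=79): gcd([24, 78, 24, 54]) = 6
The new gcd after any change is gcd(6, new_value).
This can be at most 6.
Since 6 > old gcd 1, the gcd CAN increase (e.g., set N[4] = 6).

Answer: yes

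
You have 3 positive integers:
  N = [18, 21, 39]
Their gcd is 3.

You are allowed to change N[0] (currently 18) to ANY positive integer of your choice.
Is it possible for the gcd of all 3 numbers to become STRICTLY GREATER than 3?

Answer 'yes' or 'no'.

Answer: no

Derivation:
Current gcd = 3
gcd of all OTHER numbers (without N[0]=18): gcd([21, 39]) = 3
The new gcd after any change is gcd(3, new_value).
This can be at most 3.
Since 3 = old gcd 3, the gcd can only stay the same or decrease.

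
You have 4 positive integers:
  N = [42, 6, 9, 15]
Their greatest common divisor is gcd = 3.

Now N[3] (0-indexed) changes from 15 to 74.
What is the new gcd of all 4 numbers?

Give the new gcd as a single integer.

Numbers: [42, 6, 9, 15], gcd = 3
Change: index 3, 15 -> 74
gcd of the OTHER numbers (without index 3): gcd([42, 6, 9]) = 3
New gcd = gcd(g_others, new_val) = gcd(3, 74) = 1

Answer: 1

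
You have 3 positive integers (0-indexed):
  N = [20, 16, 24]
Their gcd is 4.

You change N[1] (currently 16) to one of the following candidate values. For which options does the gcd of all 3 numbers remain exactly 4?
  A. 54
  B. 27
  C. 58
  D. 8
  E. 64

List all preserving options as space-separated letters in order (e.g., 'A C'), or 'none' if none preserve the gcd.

Old gcd = 4; gcd of others (without N[1]) = 4
New gcd for candidate v: gcd(4, v). Preserves old gcd iff gcd(4, v) = 4.
  Option A: v=54, gcd(4,54)=2 -> changes
  Option B: v=27, gcd(4,27)=1 -> changes
  Option C: v=58, gcd(4,58)=2 -> changes
  Option D: v=8, gcd(4,8)=4 -> preserves
  Option E: v=64, gcd(4,64)=4 -> preserves

Answer: D E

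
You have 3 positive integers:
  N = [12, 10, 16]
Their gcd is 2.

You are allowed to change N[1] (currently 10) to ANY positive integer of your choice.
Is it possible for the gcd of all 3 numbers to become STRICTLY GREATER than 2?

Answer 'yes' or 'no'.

Answer: yes

Derivation:
Current gcd = 2
gcd of all OTHER numbers (without N[1]=10): gcd([12, 16]) = 4
The new gcd after any change is gcd(4, new_value).
This can be at most 4.
Since 4 > old gcd 2, the gcd CAN increase (e.g., set N[1] = 4).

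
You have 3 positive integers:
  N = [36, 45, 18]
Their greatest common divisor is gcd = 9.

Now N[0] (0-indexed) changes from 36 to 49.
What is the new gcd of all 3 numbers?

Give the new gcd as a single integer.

Answer: 1

Derivation:
Numbers: [36, 45, 18], gcd = 9
Change: index 0, 36 -> 49
gcd of the OTHER numbers (without index 0): gcd([45, 18]) = 9
New gcd = gcd(g_others, new_val) = gcd(9, 49) = 1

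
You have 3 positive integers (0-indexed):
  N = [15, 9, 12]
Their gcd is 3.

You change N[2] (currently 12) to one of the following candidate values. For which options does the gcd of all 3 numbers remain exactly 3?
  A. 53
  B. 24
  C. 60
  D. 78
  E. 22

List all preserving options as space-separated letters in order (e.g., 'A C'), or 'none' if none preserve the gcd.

Old gcd = 3; gcd of others (without N[2]) = 3
New gcd for candidate v: gcd(3, v). Preserves old gcd iff gcd(3, v) = 3.
  Option A: v=53, gcd(3,53)=1 -> changes
  Option B: v=24, gcd(3,24)=3 -> preserves
  Option C: v=60, gcd(3,60)=3 -> preserves
  Option D: v=78, gcd(3,78)=3 -> preserves
  Option E: v=22, gcd(3,22)=1 -> changes

Answer: B C D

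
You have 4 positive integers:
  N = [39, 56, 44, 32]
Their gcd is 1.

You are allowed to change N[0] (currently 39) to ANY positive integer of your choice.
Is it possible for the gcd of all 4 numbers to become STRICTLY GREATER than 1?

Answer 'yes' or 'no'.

Current gcd = 1
gcd of all OTHER numbers (without N[0]=39): gcd([56, 44, 32]) = 4
The new gcd after any change is gcd(4, new_value).
This can be at most 4.
Since 4 > old gcd 1, the gcd CAN increase (e.g., set N[0] = 4).

Answer: yes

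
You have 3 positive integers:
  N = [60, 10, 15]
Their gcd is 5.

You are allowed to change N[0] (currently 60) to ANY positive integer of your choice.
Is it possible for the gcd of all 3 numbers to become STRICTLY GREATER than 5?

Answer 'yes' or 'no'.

Answer: no

Derivation:
Current gcd = 5
gcd of all OTHER numbers (without N[0]=60): gcd([10, 15]) = 5
The new gcd after any change is gcd(5, new_value).
This can be at most 5.
Since 5 = old gcd 5, the gcd can only stay the same or decrease.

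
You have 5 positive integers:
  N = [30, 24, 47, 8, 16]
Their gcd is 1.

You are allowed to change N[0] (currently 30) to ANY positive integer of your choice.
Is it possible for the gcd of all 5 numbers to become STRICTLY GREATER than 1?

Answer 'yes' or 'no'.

Answer: no

Derivation:
Current gcd = 1
gcd of all OTHER numbers (without N[0]=30): gcd([24, 47, 8, 16]) = 1
The new gcd after any change is gcd(1, new_value).
This can be at most 1.
Since 1 = old gcd 1, the gcd can only stay the same or decrease.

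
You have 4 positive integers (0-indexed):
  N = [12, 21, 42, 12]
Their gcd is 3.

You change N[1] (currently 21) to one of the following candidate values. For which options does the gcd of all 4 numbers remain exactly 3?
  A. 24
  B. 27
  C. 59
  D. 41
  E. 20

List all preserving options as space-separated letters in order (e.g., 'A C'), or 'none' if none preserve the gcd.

Answer: B

Derivation:
Old gcd = 3; gcd of others (without N[1]) = 6
New gcd for candidate v: gcd(6, v). Preserves old gcd iff gcd(6, v) = 3.
  Option A: v=24, gcd(6,24)=6 -> changes
  Option B: v=27, gcd(6,27)=3 -> preserves
  Option C: v=59, gcd(6,59)=1 -> changes
  Option D: v=41, gcd(6,41)=1 -> changes
  Option E: v=20, gcd(6,20)=2 -> changes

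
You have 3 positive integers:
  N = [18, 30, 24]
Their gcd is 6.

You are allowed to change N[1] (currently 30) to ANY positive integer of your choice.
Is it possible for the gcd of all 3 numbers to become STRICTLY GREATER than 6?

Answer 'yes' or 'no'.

Answer: no

Derivation:
Current gcd = 6
gcd of all OTHER numbers (without N[1]=30): gcd([18, 24]) = 6
The new gcd after any change is gcd(6, new_value).
This can be at most 6.
Since 6 = old gcd 6, the gcd can only stay the same or decrease.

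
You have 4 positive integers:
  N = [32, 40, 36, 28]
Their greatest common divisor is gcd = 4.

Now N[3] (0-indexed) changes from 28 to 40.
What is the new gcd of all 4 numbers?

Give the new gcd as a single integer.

Answer: 4

Derivation:
Numbers: [32, 40, 36, 28], gcd = 4
Change: index 3, 28 -> 40
gcd of the OTHER numbers (without index 3): gcd([32, 40, 36]) = 4
New gcd = gcd(g_others, new_val) = gcd(4, 40) = 4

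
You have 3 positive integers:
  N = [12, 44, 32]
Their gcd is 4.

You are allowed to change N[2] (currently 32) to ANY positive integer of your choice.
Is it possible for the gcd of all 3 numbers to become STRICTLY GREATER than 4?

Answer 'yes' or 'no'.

Answer: no

Derivation:
Current gcd = 4
gcd of all OTHER numbers (without N[2]=32): gcd([12, 44]) = 4
The new gcd after any change is gcd(4, new_value).
This can be at most 4.
Since 4 = old gcd 4, the gcd can only stay the same or decrease.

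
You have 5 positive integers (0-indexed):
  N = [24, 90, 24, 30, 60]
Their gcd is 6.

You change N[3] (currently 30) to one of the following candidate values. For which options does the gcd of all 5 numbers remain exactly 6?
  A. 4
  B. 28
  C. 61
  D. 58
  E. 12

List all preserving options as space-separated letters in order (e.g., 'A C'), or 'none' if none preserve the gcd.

Answer: E

Derivation:
Old gcd = 6; gcd of others (without N[3]) = 6
New gcd for candidate v: gcd(6, v). Preserves old gcd iff gcd(6, v) = 6.
  Option A: v=4, gcd(6,4)=2 -> changes
  Option B: v=28, gcd(6,28)=2 -> changes
  Option C: v=61, gcd(6,61)=1 -> changes
  Option D: v=58, gcd(6,58)=2 -> changes
  Option E: v=12, gcd(6,12)=6 -> preserves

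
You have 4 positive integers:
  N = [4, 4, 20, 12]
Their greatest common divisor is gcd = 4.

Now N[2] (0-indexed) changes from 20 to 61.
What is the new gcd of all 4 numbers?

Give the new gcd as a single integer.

Numbers: [4, 4, 20, 12], gcd = 4
Change: index 2, 20 -> 61
gcd of the OTHER numbers (without index 2): gcd([4, 4, 12]) = 4
New gcd = gcd(g_others, new_val) = gcd(4, 61) = 1

Answer: 1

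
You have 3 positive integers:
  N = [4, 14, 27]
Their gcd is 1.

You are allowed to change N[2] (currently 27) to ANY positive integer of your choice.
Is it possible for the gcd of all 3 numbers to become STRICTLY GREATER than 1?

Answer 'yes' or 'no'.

Answer: yes

Derivation:
Current gcd = 1
gcd of all OTHER numbers (without N[2]=27): gcd([4, 14]) = 2
The new gcd after any change is gcd(2, new_value).
This can be at most 2.
Since 2 > old gcd 1, the gcd CAN increase (e.g., set N[2] = 2).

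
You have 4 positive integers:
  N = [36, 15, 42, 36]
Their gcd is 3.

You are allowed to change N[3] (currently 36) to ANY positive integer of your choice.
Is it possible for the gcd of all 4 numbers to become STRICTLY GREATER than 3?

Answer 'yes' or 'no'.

Answer: no

Derivation:
Current gcd = 3
gcd of all OTHER numbers (without N[3]=36): gcd([36, 15, 42]) = 3
The new gcd after any change is gcd(3, new_value).
This can be at most 3.
Since 3 = old gcd 3, the gcd can only stay the same or decrease.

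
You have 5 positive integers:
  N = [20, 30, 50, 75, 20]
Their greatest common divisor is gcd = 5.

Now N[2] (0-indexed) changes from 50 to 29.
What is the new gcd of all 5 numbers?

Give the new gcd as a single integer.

Answer: 1

Derivation:
Numbers: [20, 30, 50, 75, 20], gcd = 5
Change: index 2, 50 -> 29
gcd of the OTHER numbers (without index 2): gcd([20, 30, 75, 20]) = 5
New gcd = gcd(g_others, new_val) = gcd(5, 29) = 1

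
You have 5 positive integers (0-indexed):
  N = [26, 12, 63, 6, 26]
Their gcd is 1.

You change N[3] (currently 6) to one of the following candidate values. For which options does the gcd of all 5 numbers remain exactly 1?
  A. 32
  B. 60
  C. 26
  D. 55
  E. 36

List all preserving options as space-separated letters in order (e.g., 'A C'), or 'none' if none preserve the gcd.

Answer: A B C D E

Derivation:
Old gcd = 1; gcd of others (without N[3]) = 1
New gcd for candidate v: gcd(1, v). Preserves old gcd iff gcd(1, v) = 1.
  Option A: v=32, gcd(1,32)=1 -> preserves
  Option B: v=60, gcd(1,60)=1 -> preserves
  Option C: v=26, gcd(1,26)=1 -> preserves
  Option D: v=55, gcd(1,55)=1 -> preserves
  Option E: v=36, gcd(1,36)=1 -> preserves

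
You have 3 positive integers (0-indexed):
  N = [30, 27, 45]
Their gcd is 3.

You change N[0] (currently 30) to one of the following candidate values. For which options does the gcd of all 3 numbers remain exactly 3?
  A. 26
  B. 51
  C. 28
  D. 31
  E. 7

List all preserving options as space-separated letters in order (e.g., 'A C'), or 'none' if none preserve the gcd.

Answer: B

Derivation:
Old gcd = 3; gcd of others (without N[0]) = 9
New gcd for candidate v: gcd(9, v). Preserves old gcd iff gcd(9, v) = 3.
  Option A: v=26, gcd(9,26)=1 -> changes
  Option B: v=51, gcd(9,51)=3 -> preserves
  Option C: v=28, gcd(9,28)=1 -> changes
  Option D: v=31, gcd(9,31)=1 -> changes
  Option E: v=7, gcd(9,7)=1 -> changes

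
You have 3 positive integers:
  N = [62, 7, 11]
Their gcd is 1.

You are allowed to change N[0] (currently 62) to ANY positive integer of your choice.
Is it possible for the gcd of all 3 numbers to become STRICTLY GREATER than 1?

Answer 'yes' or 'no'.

Current gcd = 1
gcd of all OTHER numbers (without N[0]=62): gcd([7, 11]) = 1
The new gcd after any change is gcd(1, new_value).
This can be at most 1.
Since 1 = old gcd 1, the gcd can only stay the same or decrease.

Answer: no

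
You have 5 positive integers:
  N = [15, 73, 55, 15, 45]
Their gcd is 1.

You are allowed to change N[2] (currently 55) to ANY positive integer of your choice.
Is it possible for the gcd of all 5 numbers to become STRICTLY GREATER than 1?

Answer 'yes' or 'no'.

Answer: no

Derivation:
Current gcd = 1
gcd of all OTHER numbers (without N[2]=55): gcd([15, 73, 15, 45]) = 1
The new gcd after any change is gcd(1, new_value).
This can be at most 1.
Since 1 = old gcd 1, the gcd can only stay the same or decrease.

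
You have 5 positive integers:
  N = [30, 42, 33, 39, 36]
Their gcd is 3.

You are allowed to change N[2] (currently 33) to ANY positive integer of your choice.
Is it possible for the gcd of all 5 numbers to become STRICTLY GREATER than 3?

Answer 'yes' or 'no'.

Current gcd = 3
gcd of all OTHER numbers (without N[2]=33): gcd([30, 42, 39, 36]) = 3
The new gcd after any change is gcd(3, new_value).
This can be at most 3.
Since 3 = old gcd 3, the gcd can only stay the same or decrease.

Answer: no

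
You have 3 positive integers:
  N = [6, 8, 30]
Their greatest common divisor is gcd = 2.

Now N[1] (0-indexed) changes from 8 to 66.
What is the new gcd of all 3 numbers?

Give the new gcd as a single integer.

Numbers: [6, 8, 30], gcd = 2
Change: index 1, 8 -> 66
gcd of the OTHER numbers (without index 1): gcd([6, 30]) = 6
New gcd = gcd(g_others, new_val) = gcd(6, 66) = 6

Answer: 6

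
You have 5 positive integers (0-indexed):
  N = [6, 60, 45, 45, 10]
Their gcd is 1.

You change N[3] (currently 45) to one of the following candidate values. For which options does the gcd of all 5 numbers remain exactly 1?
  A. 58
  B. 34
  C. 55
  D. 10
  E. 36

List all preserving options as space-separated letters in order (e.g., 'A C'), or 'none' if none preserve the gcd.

Old gcd = 1; gcd of others (without N[3]) = 1
New gcd for candidate v: gcd(1, v). Preserves old gcd iff gcd(1, v) = 1.
  Option A: v=58, gcd(1,58)=1 -> preserves
  Option B: v=34, gcd(1,34)=1 -> preserves
  Option C: v=55, gcd(1,55)=1 -> preserves
  Option D: v=10, gcd(1,10)=1 -> preserves
  Option E: v=36, gcd(1,36)=1 -> preserves

Answer: A B C D E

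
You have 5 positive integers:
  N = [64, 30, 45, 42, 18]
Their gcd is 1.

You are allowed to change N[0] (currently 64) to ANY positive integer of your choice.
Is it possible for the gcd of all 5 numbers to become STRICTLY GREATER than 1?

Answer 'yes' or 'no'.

Answer: yes

Derivation:
Current gcd = 1
gcd of all OTHER numbers (without N[0]=64): gcd([30, 45, 42, 18]) = 3
The new gcd after any change is gcd(3, new_value).
This can be at most 3.
Since 3 > old gcd 1, the gcd CAN increase (e.g., set N[0] = 3).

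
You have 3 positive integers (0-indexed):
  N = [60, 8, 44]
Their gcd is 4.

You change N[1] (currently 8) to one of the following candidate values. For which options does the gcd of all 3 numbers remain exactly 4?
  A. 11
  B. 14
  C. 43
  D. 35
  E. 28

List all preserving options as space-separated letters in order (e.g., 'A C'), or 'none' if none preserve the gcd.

Old gcd = 4; gcd of others (without N[1]) = 4
New gcd for candidate v: gcd(4, v). Preserves old gcd iff gcd(4, v) = 4.
  Option A: v=11, gcd(4,11)=1 -> changes
  Option B: v=14, gcd(4,14)=2 -> changes
  Option C: v=43, gcd(4,43)=1 -> changes
  Option D: v=35, gcd(4,35)=1 -> changes
  Option E: v=28, gcd(4,28)=4 -> preserves

Answer: E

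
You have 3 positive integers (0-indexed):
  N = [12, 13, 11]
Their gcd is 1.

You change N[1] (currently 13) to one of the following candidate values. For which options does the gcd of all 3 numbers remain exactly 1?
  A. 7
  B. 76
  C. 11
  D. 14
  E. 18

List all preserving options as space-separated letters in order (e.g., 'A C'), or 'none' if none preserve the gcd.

Old gcd = 1; gcd of others (without N[1]) = 1
New gcd for candidate v: gcd(1, v). Preserves old gcd iff gcd(1, v) = 1.
  Option A: v=7, gcd(1,7)=1 -> preserves
  Option B: v=76, gcd(1,76)=1 -> preserves
  Option C: v=11, gcd(1,11)=1 -> preserves
  Option D: v=14, gcd(1,14)=1 -> preserves
  Option E: v=18, gcd(1,18)=1 -> preserves

Answer: A B C D E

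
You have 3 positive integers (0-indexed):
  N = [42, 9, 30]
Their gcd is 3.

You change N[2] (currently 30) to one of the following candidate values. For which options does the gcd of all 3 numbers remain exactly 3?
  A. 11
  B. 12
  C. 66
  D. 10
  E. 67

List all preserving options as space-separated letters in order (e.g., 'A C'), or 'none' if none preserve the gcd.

Answer: B C

Derivation:
Old gcd = 3; gcd of others (without N[2]) = 3
New gcd for candidate v: gcd(3, v). Preserves old gcd iff gcd(3, v) = 3.
  Option A: v=11, gcd(3,11)=1 -> changes
  Option B: v=12, gcd(3,12)=3 -> preserves
  Option C: v=66, gcd(3,66)=3 -> preserves
  Option D: v=10, gcd(3,10)=1 -> changes
  Option E: v=67, gcd(3,67)=1 -> changes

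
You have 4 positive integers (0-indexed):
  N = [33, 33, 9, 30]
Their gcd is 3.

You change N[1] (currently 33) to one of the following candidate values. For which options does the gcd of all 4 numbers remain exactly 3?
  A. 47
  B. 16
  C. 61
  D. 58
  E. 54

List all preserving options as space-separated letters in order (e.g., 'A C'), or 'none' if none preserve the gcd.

Answer: E

Derivation:
Old gcd = 3; gcd of others (without N[1]) = 3
New gcd for candidate v: gcd(3, v). Preserves old gcd iff gcd(3, v) = 3.
  Option A: v=47, gcd(3,47)=1 -> changes
  Option B: v=16, gcd(3,16)=1 -> changes
  Option C: v=61, gcd(3,61)=1 -> changes
  Option D: v=58, gcd(3,58)=1 -> changes
  Option E: v=54, gcd(3,54)=3 -> preserves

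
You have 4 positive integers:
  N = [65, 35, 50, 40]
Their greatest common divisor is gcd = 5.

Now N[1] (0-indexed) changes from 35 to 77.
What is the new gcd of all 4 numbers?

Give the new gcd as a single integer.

Answer: 1

Derivation:
Numbers: [65, 35, 50, 40], gcd = 5
Change: index 1, 35 -> 77
gcd of the OTHER numbers (without index 1): gcd([65, 50, 40]) = 5
New gcd = gcd(g_others, new_val) = gcd(5, 77) = 1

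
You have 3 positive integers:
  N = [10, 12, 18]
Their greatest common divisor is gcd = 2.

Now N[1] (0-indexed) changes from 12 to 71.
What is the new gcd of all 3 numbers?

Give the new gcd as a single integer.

Answer: 1

Derivation:
Numbers: [10, 12, 18], gcd = 2
Change: index 1, 12 -> 71
gcd of the OTHER numbers (without index 1): gcd([10, 18]) = 2
New gcd = gcd(g_others, new_val) = gcd(2, 71) = 1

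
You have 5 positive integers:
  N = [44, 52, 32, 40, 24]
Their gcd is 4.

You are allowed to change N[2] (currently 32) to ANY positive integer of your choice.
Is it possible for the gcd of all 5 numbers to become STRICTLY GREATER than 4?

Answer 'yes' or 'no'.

Answer: no

Derivation:
Current gcd = 4
gcd of all OTHER numbers (without N[2]=32): gcd([44, 52, 40, 24]) = 4
The new gcd after any change is gcd(4, new_value).
This can be at most 4.
Since 4 = old gcd 4, the gcd can only stay the same or decrease.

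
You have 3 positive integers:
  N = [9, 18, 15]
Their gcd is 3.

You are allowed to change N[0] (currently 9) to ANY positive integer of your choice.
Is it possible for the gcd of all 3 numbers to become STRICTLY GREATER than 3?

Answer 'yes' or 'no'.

Answer: no

Derivation:
Current gcd = 3
gcd of all OTHER numbers (without N[0]=9): gcd([18, 15]) = 3
The new gcd after any change is gcd(3, new_value).
This can be at most 3.
Since 3 = old gcd 3, the gcd can only stay the same or decrease.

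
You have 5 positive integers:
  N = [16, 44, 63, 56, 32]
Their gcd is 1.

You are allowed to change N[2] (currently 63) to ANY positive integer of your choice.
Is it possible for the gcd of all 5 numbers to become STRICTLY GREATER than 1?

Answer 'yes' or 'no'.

Current gcd = 1
gcd of all OTHER numbers (without N[2]=63): gcd([16, 44, 56, 32]) = 4
The new gcd after any change is gcd(4, new_value).
This can be at most 4.
Since 4 > old gcd 1, the gcd CAN increase (e.g., set N[2] = 4).

Answer: yes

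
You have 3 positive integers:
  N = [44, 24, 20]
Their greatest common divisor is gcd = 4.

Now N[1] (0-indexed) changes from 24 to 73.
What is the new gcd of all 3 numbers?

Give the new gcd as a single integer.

Answer: 1

Derivation:
Numbers: [44, 24, 20], gcd = 4
Change: index 1, 24 -> 73
gcd of the OTHER numbers (without index 1): gcd([44, 20]) = 4
New gcd = gcd(g_others, new_val) = gcd(4, 73) = 1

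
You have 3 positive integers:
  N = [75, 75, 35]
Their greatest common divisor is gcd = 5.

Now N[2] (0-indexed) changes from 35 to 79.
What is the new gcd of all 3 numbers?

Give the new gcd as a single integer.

Numbers: [75, 75, 35], gcd = 5
Change: index 2, 35 -> 79
gcd of the OTHER numbers (without index 2): gcd([75, 75]) = 75
New gcd = gcd(g_others, new_val) = gcd(75, 79) = 1

Answer: 1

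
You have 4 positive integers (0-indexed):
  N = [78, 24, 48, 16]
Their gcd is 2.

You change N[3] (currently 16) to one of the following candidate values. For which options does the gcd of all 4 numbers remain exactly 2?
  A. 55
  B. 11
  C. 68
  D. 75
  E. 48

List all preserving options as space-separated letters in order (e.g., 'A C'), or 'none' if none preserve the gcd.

Old gcd = 2; gcd of others (without N[3]) = 6
New gcd for candidate v: gcd(6, v). Preserves old gcd iff gcd(6, v) = 2.
  Option A: v=55, gcd(6,55)=1 -> changes
  Option B: v=11, gcd(6,11)=1 -> changes
  Option C: v=68, gcd(6,68)=2 -> preserves
  Option D: v=75, gcd(6,75)=3 -> changes
  Option E: v=48, gcd(6,48)=6 -> changes

Answer: C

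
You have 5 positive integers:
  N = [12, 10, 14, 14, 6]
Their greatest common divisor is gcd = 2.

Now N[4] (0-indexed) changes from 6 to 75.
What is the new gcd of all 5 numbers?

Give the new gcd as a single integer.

Answer: 1

Derivation:
Numbers: [12, 10, 14, 14, 6], gcd = 2
Change: index 4, 6 -> 75
gcd of the OTHER numbers (without index 4): gcd([12, 10, 14, 14]) = 2
New gcd = gcd(g_others, new_val) = gcd(2, 75) = 1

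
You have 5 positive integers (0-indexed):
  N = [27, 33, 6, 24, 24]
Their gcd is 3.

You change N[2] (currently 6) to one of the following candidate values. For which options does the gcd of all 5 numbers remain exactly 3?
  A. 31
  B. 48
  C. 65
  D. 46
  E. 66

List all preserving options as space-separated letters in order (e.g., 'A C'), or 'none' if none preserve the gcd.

Answer: B E

Derivation:
Old gcd = 3; gcd of others (without N[2]) = 3
New gcd for candidate v: gcd(3, v). Preserves old gcd iff gcd(3, v) = 3.
  Option A: v=31, gcd(3,31)=1 -> changes
  Option B: v=48, gcd(3,48)=3 -> preserves
  Option C: v=65, gcd(3,65)=1 -> changes
  Option D: v=46, gcd(3,46)=1 -> changes
  Option E: v=66, gcd(3,66)=3 -> preserves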